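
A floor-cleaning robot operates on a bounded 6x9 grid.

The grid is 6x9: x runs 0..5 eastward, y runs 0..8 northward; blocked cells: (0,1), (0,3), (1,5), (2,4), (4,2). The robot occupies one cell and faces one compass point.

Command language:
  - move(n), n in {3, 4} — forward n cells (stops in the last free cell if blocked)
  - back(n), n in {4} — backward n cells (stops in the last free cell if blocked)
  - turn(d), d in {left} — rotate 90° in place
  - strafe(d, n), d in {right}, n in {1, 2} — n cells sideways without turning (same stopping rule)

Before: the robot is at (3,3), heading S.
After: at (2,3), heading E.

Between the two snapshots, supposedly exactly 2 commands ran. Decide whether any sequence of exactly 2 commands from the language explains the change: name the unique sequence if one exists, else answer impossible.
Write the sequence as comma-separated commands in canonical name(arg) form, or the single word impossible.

key: order matters: swapping strafe(right, 1) and turn(left) lands elsewhere
begin: at (3,3), heading S
1. strafe(right, 1) → at (2,3), heading S
2. turn(left) → at (2,3), heading E
no rival 2-sequence matches.

strafe(right, 1), turn(left)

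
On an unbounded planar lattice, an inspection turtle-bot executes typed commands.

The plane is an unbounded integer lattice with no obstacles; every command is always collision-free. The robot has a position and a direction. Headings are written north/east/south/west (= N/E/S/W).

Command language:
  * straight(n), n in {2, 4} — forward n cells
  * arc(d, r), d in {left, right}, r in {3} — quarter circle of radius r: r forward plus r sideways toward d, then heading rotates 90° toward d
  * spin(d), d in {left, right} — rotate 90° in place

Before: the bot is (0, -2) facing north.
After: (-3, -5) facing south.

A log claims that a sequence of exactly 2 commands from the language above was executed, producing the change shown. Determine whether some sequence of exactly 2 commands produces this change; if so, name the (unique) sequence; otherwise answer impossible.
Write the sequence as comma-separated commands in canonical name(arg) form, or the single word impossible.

spin(left), arc(left, 3)

key: running arc(left, 3) before spin(left) would end elsewhere — order is forced
start: (0, -2) facing north
t=1 spin(left) ⇒ (0, -2) facing west
t=2 arc(left, 3) ⇒ (-3, -5) facing south
uniquely the one of 36 2-step routes that fits.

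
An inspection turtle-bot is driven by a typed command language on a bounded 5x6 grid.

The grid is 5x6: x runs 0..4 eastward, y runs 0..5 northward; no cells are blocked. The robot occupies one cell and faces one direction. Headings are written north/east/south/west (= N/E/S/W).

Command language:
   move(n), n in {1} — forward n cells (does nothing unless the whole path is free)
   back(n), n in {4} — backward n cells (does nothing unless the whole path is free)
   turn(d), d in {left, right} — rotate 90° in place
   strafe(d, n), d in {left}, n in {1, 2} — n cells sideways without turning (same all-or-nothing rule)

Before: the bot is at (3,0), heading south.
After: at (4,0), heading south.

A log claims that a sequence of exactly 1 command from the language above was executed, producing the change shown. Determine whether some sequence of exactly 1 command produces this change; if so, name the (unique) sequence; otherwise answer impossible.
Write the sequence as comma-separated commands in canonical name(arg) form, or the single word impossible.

strafe(left, 1)

key: still facing S — the one step turns nothing
t0: at (3,0), heading south
1. strafe(left, 1) → at (4,0), heading south
no rival 1-sequence matches.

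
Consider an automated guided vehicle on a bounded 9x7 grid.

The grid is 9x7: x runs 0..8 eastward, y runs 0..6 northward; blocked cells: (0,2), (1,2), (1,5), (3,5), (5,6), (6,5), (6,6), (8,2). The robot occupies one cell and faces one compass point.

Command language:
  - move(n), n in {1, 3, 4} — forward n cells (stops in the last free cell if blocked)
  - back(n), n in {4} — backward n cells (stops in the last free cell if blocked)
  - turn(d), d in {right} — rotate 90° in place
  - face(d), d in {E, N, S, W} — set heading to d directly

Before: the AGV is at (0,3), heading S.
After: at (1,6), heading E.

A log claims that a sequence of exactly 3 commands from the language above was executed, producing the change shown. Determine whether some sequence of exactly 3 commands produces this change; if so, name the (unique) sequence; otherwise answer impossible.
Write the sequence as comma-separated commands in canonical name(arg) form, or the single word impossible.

back(4), face(E), move(1)

key: back(4) runs into the grid edge before its full distance
initial: at (0,3), heading S
1. back(4) → at (0,6), heading S
2. face(E) → at (0,6), heading E
3. move(1) → at (1,6), heading E
all 729 alternatives checked — unique.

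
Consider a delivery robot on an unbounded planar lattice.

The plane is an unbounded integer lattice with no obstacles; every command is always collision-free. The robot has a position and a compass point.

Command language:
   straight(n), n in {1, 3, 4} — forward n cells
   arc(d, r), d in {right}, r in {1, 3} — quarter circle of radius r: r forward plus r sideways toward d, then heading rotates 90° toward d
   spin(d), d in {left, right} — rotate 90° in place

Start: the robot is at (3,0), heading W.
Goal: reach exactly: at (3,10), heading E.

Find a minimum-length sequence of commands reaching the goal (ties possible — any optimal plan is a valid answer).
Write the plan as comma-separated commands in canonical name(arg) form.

arc(right, 3), straight(4), arc(right, 3)

start: at (3,0), heading W
t=1 arc(right, 3) ⇒ at (0,3), heading N
t=2 straight(4) ⇒ at (0,7), heading N
t=3 arc(right, 3) ⇒ at (3,10), heading E
minimal: 3 command(s), checked below 3.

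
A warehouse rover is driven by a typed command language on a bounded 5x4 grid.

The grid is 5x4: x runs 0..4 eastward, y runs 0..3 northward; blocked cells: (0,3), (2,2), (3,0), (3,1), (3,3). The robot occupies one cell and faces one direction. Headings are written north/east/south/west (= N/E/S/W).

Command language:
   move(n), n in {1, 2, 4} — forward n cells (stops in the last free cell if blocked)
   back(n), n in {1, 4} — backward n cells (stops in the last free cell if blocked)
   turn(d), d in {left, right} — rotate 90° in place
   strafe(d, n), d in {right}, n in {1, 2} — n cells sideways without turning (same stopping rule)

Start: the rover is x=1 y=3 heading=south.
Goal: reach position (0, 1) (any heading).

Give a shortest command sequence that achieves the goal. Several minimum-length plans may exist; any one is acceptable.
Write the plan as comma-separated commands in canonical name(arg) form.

t0: x=1 y=3 heading=south
1. move(2) → x=1 y=1 heading=south
2. strafe(right, 1) → x=0 y=1 heading=south
nothing shorter than 2 reaches the goal.

move(2), strafe(right, 1)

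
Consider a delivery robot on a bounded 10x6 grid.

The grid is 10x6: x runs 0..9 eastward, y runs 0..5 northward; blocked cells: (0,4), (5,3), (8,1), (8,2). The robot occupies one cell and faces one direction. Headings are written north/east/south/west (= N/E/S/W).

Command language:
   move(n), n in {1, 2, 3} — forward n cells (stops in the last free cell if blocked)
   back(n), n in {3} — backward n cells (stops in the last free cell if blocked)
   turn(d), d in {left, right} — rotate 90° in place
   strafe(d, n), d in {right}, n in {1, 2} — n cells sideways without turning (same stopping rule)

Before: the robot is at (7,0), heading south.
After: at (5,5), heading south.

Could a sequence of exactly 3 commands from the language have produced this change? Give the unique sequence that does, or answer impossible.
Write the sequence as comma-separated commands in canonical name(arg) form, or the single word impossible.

back(3), back(3), strafe(right, 2)

key: the second back(3) runs into the grid edge before its full distance
from: at (7,0), heading south
t=1 back(3) ⇒ at (7,3), heading south
t=2 back(3) ⇒ at (7,5), heading south
t=3 strafe(right, 2) ⇒ at (5,5), heading south
all 512 alternatives checked — unique.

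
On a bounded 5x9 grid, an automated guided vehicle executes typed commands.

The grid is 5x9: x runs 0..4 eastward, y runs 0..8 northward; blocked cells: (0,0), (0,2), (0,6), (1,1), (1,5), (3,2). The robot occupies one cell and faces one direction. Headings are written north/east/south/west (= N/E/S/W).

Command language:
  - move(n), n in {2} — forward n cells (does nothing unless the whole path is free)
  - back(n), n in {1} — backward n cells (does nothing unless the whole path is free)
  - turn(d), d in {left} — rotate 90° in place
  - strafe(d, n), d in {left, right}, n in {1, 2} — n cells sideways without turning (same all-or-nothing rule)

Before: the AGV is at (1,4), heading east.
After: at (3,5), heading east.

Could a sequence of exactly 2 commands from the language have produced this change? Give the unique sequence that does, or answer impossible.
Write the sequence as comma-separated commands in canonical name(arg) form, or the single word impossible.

move(2), strafe(left, 1)

key: order matters: swapping move(2) and strafe(left, 1) lands elsewhere
start: at (1,4), heading east
step 1 (move(2)): at (3,4), heading east
step 2 (strafe(left, 1)): at (3,5), heading east
no other 2-command option fits: unique.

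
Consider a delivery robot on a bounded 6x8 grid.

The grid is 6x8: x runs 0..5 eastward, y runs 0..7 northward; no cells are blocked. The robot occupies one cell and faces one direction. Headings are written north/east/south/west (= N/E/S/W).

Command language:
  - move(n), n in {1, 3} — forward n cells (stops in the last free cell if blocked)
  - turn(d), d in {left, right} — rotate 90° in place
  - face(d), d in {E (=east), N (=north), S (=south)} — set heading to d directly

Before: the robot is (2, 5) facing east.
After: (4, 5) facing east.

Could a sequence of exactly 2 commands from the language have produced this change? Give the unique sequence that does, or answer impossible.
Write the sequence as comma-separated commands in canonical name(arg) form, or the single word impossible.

key: heading stays E — no command in the sequence turns
initial: (2, 5) facing east
step 1 (move(1)): (3, 5) facing east
step 2 (move(1)): (4, 5) facing east
no other 2-command option fits: unique.

move(1), move(1)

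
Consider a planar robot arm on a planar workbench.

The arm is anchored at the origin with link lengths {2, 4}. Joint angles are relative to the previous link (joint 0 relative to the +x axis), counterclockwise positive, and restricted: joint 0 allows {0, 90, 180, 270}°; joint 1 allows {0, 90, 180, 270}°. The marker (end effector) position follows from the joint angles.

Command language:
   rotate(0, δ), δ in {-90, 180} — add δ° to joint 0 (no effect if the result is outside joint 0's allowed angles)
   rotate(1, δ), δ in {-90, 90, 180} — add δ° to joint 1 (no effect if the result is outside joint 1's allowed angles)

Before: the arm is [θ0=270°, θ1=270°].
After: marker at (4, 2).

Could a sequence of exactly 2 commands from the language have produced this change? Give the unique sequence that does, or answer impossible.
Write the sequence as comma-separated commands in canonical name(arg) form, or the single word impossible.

begin: [θ0=270°, θ1=270°]
t=1 rotate(0, -90) ⇒ [θ0=180°, θ1=270°]
t=2 rotate(0, -90) ⇒ [θ0=90°, θ1=270°]
no rival 2-sequence matches.

rotate(0, -90), rotate(0, -90)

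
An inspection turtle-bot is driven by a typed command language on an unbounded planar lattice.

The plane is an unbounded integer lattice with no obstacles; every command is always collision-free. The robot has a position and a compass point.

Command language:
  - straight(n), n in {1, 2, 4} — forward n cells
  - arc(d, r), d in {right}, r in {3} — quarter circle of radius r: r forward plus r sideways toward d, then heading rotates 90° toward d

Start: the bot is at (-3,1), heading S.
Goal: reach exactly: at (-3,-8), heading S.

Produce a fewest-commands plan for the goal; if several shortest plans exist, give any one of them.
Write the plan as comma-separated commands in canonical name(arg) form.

from: at (-3,1), heading S
[1] after straight(1): at (-3,0), heading S
[2] after straight(4): at (-3,-4), heading S
[3] after straight(4): at (-3,-8), heading S
no 2-step plan works, so 3 is optimal.

straight(1), straight(4), straight(4)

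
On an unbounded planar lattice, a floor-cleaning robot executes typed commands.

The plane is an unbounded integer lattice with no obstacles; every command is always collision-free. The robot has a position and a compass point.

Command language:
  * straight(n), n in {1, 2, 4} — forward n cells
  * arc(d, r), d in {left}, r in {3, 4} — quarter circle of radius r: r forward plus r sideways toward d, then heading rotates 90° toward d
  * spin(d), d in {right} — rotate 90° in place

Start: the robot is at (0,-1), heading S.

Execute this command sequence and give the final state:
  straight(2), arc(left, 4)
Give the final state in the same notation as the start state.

t0: at (0,-1), heading S
1. straight(2) → at (0,-3), heading S
2. arc(left, 4) → at (4,-7), heading E

at (4,-7), heading E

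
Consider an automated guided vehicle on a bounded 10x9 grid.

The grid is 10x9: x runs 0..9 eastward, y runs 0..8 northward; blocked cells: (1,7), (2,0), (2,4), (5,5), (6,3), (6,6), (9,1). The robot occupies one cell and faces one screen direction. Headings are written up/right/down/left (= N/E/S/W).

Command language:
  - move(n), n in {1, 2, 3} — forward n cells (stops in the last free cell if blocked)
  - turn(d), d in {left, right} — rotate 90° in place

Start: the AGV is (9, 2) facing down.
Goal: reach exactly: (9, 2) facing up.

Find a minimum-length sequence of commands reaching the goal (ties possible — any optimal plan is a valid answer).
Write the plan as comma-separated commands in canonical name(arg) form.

turn(left), turn(left)

from: (9, 2) facing down
1. turn(left) → (9, 2) facing right
2. turn(left) → (9, 2) facing up
nothing shorter than 2 reaches the goal.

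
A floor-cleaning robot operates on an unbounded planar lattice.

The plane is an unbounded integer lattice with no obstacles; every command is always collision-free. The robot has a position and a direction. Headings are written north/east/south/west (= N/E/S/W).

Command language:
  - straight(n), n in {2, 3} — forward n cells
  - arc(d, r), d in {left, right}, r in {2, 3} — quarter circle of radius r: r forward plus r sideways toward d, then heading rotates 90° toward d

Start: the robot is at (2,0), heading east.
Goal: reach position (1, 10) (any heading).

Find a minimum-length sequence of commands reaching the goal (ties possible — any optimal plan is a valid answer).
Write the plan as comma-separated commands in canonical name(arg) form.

arc(left, 3), straight(3), arc(left, 2), arc(right, 2)

begin: at (2,0), heading east
[1] after arc(left, 3): at (5,3), heading north
[2] after straight(3): at (5,6), heading north
[3] after arc(left, 2): at (3,8), heading west
[4] after arc(right, 2): at (1,10), heading north
minimal: 4 command(s), checked below 4.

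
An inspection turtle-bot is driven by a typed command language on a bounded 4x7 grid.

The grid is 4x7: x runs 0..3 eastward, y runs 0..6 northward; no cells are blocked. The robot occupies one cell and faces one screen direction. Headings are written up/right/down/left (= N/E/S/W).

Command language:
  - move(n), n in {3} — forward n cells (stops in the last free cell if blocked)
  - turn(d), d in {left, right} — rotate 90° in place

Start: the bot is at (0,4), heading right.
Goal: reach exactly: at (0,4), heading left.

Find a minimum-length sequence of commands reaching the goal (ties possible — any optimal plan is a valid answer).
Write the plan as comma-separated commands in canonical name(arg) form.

turn(left), turn(left)

begin: at (0,4), heading right
[1] after turn(left): at (0,4), heading up
[2] after turn(left): at (0,4), heading left
shorter routes all fall short; 2 is best.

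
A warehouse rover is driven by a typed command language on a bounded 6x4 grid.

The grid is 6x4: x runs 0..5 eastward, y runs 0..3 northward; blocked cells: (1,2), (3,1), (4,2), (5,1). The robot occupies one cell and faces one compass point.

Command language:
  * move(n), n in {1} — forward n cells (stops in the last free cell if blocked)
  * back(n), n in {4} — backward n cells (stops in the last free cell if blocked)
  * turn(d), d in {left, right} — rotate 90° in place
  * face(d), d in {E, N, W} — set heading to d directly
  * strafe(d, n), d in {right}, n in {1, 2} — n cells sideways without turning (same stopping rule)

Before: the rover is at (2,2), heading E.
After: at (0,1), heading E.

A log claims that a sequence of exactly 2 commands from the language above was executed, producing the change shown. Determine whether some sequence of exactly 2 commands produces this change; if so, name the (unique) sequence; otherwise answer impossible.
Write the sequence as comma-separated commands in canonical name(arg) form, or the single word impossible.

key: running back(4) before strafe(right, 1) would end elsewhere — order is forced
from: at (2,2), heading E
t=1 strafe(right, 1) ⇒ at (2,1), heading E
t=2 back(4) ⇒ at (0,1), heading E
no rival 2-sequence matches.

strafe(right, 1), back(4)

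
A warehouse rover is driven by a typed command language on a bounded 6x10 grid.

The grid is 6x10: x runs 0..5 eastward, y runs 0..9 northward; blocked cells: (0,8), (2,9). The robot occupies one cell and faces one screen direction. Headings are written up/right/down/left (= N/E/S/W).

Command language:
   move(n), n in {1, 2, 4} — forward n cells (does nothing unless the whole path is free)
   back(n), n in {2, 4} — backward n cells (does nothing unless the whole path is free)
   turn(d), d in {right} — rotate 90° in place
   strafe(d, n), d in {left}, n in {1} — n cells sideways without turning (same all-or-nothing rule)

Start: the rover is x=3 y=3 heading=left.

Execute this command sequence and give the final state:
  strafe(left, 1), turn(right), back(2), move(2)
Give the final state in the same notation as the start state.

x=3 y=2 heading=up

initial: x=3 y=3 heading=left
1. strafe(left, 1) → x=3 y=2 heading=left
2. turn(right) → x=3 y=2 heading=up
3. back(2) → x=3 y=0 heading=up
4. move(2) → x=3 y=2 heading=up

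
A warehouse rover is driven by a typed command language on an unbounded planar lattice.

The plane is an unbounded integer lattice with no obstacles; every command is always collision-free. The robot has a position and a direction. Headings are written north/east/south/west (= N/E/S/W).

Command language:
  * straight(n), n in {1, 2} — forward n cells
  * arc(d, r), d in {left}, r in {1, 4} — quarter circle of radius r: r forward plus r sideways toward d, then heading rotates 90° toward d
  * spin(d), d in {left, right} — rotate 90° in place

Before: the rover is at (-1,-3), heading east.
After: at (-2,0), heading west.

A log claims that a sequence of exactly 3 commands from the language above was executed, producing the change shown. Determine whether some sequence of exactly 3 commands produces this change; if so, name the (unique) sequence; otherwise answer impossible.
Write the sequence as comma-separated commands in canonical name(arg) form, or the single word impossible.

key: position moved to (-2,0) AND the heading swung to W — translation plus rotation needed
from: at (-1,-3), heading east
1. spin(left) → at (-1,-3), heading north
2. straight(2) → at (-1,-1), heading north
3. arc(left, 1) → at (-2,0), heading west
all 216 alternatives checked — unique.

spin(left), straight(2), arc(left, 1)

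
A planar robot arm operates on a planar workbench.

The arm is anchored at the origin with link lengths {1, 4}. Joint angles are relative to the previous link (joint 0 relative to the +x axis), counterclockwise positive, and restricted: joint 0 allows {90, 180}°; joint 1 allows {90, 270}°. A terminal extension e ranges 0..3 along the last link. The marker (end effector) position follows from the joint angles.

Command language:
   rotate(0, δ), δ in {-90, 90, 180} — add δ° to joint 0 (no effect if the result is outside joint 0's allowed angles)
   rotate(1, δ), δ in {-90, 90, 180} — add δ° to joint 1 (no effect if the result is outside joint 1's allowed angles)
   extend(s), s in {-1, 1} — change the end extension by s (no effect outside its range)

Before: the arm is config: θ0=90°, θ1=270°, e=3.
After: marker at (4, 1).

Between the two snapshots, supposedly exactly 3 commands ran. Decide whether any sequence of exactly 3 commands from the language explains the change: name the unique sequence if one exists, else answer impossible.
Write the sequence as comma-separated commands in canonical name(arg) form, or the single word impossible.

initial: config: θ0=90°, θ1=270°, e=3
step 1 (extend(-1)): config: θ0=90°, θ1=270°, e=2
step 2 (extend(-1)): config: θ0=90°, θ1=270°, e=1
step 3 (extend(-1)): config: θ0=90°, θ1=270°, e=0
all 512 alternatives checked — unique.

extend(-1), extend(-1), extend(-1)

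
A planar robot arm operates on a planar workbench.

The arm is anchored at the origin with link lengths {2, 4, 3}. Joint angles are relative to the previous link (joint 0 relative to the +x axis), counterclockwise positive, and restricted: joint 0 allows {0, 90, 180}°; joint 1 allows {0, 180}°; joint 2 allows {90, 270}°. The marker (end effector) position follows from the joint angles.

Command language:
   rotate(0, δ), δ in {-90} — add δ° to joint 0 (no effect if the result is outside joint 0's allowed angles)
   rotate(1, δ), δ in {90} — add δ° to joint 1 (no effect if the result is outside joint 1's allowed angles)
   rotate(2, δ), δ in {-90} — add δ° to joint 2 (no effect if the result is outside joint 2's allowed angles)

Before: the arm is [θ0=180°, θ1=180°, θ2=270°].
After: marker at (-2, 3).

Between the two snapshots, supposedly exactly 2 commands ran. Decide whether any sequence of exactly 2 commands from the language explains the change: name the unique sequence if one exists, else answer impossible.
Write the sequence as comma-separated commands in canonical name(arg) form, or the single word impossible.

rotate(0, -90), rotate(0, -90)

start: [θ0=180°, θ1=180°, θ2=270°]
1. rotate(0, -90) → [θ0=90°, θ1=180°, θ2=270°]
2. rotate(0, -90) → [θ0=0°, θ1=180°, θ2=270°]
uniquely the one of 9 2-step routes that fits.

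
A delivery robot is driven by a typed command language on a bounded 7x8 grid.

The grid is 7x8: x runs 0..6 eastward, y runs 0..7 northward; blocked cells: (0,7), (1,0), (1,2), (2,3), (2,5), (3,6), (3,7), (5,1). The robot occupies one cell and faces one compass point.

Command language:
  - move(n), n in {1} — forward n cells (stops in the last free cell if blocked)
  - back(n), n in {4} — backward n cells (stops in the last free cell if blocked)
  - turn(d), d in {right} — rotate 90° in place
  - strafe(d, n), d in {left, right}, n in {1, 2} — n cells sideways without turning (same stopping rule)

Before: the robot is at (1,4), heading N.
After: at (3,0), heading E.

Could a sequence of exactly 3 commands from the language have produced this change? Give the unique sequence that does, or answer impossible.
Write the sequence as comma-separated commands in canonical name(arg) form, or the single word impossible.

key: order matters: swapping strafe(right, 2) and turn(right) lands elsewhere
t0: at (1,4), heading N
t=1 strafe(right, 2) ⇒ at (3,4), heading N
t=2 back(4) ⇒ at (3,0), heading N
t=3 turn(right) ⇒ at (3,0), heading E
no rival 3-sequence matches.

strafe(right, 2), back(4), turn(right)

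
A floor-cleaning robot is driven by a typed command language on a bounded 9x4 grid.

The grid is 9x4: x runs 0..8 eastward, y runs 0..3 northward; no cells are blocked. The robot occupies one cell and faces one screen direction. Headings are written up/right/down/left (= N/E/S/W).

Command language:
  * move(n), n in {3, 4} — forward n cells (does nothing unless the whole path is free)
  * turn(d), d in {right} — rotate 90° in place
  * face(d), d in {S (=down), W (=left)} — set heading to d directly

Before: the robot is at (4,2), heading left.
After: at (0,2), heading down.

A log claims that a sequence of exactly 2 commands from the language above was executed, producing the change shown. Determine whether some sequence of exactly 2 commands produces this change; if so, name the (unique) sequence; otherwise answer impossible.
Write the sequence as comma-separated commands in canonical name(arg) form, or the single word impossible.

move(4), face(S)

key: order matters: swapping move(4) and face(S) lands elsewhere
initial: at (4,2), heading left
t=1 move(4) ⇒ at (0,2), heading left
t=2 face(S) ⇒ at (0,2), heading down
no rival 2-sequence matches.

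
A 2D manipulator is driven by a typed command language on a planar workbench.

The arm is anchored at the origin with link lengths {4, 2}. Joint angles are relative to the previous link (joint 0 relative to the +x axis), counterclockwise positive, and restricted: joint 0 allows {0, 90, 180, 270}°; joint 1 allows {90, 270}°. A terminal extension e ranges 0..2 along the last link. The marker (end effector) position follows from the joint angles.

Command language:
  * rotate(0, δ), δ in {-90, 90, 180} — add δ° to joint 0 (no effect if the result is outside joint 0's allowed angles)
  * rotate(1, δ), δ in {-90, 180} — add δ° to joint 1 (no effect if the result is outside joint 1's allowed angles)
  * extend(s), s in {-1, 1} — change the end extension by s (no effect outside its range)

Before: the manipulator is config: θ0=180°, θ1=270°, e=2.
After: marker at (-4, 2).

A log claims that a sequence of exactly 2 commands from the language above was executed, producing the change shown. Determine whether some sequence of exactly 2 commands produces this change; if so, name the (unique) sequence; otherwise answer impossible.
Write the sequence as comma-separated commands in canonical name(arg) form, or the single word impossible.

initial: config: θ0=180°, θ1=270°, e=2
step 1 (extend(-1)): config: θ0=180°, θ1=270°, e=1
step 2 (extend(-1)): config: θ0=180°, θ1=270°, e=0
no rival 2-sequence matches.

extend(-1), extend(-1)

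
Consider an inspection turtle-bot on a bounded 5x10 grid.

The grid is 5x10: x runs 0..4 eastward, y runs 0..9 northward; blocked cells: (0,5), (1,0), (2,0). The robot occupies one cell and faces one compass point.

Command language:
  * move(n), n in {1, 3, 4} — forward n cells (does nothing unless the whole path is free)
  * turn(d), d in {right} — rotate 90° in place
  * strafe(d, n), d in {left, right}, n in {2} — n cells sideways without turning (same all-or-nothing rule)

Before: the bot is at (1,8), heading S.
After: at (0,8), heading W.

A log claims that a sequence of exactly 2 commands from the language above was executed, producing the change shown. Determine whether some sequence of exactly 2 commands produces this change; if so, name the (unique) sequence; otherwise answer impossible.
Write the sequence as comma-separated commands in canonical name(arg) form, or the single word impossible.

turn(right), move(1)

key: running move(1) before turn(right) would end elsewhere — order is forced
from: at (1,8), heading S
1. turn(right) → at (1,8), heading W
2. move(1) → at (0,8), heading W
all 36 alternatives checked — unique.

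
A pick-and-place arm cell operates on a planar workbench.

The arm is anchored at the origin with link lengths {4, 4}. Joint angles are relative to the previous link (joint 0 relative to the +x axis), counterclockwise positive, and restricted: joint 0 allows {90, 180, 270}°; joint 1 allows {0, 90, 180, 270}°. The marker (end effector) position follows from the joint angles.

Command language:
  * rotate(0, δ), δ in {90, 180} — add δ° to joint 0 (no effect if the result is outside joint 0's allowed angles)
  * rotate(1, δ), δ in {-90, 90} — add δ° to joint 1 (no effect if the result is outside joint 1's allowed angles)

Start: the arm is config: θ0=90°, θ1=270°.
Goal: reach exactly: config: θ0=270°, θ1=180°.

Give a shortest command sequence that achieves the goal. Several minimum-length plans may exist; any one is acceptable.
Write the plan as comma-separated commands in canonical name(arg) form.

rotate(1, -90), rotate(0, 180)

t0: config: θ0=90°, θ1=270°
1. rotate(1, -90) → config: θ0=90°, θ1=180°
2. rotate(0, 180) → config: θ0=270°, θ1=180°
shorter routes all fall short; 2 is best.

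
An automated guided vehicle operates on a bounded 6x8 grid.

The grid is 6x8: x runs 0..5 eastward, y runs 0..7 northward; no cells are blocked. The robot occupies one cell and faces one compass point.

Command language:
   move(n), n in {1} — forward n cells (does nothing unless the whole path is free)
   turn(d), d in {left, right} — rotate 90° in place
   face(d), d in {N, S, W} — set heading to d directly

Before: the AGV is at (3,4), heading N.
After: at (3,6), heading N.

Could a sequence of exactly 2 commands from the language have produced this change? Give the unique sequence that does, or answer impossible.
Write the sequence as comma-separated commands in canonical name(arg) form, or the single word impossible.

key: still facing N at the end — nothing in the sequence rotates
begin: at (3,4), heading N
step 1 (move(1)): at (3,5), heading N
step 2 (move(1)): at (3,6), heading N
no rival 2-sequence matches.

move(1), move(1)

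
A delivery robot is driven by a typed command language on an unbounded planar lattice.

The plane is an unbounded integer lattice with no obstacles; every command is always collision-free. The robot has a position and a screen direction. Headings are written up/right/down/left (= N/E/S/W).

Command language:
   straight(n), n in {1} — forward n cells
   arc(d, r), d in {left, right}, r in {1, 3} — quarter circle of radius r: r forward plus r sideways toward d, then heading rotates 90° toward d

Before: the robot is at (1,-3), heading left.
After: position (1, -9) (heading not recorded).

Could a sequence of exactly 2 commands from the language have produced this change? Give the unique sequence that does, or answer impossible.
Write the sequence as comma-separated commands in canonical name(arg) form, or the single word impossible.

start: at (1,-3), heading left
[1] after arc(left, 3): at (-2,-6), heading down
[2] after arc(left, 3): at (1,-9), heading right
uniquely the one of 25 2-step routes that fits.

arc(left, 3), arc(left, 3)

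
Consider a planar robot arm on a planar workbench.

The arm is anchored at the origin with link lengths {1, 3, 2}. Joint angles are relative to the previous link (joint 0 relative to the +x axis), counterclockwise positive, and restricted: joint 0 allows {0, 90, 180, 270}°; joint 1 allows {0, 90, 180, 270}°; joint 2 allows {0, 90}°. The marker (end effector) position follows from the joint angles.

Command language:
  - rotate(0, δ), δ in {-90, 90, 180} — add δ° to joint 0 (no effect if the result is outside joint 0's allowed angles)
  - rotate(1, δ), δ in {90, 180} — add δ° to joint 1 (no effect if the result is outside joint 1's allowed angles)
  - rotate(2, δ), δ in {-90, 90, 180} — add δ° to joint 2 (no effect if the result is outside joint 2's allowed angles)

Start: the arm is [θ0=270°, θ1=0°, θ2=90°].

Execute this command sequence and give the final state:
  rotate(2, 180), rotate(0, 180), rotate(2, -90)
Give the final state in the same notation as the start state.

begin: [θ0=270°, θ1=0°, θ2=90°]
step 1 (rotate(2, 180)): [θ0=270°, θ1=0°, θ2=90°]
step 2 (rotate(0, 180)): [θ0=90°, θ1=0°, θ2=90°]
step 3 (rotate(2, -90)): [θ0=90°, θ1=0°, θ2=0°]

[θ0=90°, θ1=0°, θ2=0°]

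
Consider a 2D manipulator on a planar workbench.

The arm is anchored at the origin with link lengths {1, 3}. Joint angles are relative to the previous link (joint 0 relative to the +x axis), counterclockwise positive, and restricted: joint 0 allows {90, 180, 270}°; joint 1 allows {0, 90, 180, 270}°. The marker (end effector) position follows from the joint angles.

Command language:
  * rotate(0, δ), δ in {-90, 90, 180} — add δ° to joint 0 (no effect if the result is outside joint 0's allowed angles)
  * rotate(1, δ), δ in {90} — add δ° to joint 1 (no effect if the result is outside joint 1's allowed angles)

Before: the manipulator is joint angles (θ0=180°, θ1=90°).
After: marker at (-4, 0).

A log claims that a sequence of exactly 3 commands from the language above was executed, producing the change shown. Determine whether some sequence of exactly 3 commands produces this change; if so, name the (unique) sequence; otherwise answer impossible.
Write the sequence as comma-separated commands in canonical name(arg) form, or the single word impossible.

rotate(1, 90), rotate(1, 90), rotate(1, 90)

from: joint angles (θ0=180°, θ1=90°)
[1] after rotate(1, 90): joint angles (θ0=180°, θ1=180°)
[2] after rotate(1, 90): joint angles (θ0=180°, θ1=270°)
[3] after rotate(1, 90): joint angles (θ0=180°, θ1=0°)
no rival 3-sequence matches.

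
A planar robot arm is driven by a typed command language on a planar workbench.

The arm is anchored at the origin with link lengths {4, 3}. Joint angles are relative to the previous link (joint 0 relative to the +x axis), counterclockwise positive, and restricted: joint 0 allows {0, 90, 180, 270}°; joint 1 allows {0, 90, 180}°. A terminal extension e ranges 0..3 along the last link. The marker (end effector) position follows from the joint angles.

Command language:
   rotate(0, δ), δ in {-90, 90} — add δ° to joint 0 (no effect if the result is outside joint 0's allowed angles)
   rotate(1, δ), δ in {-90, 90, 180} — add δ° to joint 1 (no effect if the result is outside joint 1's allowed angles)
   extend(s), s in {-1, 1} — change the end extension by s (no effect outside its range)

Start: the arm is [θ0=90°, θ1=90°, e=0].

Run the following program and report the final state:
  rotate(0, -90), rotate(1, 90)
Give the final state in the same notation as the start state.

[θ0=0°, θ1=180°, e=0]

t0: [θ0=90°, θ1=90°, e=0]
[1] after rotate(0, -90): [θ0=0°, θ1=90°, e=0]
[2] after rotate(1, 90): [θ0=0°, θ1=180°, e=0]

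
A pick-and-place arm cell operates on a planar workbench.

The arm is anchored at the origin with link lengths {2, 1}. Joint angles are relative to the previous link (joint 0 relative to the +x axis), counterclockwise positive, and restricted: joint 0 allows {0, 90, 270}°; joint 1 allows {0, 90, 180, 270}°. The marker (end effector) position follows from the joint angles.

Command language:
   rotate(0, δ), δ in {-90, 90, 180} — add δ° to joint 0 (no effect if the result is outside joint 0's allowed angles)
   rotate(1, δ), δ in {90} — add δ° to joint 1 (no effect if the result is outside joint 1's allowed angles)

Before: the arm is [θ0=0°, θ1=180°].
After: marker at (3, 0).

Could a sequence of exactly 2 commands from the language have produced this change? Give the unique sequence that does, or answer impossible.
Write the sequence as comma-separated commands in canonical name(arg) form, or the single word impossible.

rotate(1, 90), rotate(1, 90)

begin: [θ0=0°, θ1=180°]
[1] after rotate(1, 90): [θ0=0°, θ1=270°]
[2] after rotate(1, 90): [θ0=0°, θ1=0°]
all 16 alternatives checked — unique.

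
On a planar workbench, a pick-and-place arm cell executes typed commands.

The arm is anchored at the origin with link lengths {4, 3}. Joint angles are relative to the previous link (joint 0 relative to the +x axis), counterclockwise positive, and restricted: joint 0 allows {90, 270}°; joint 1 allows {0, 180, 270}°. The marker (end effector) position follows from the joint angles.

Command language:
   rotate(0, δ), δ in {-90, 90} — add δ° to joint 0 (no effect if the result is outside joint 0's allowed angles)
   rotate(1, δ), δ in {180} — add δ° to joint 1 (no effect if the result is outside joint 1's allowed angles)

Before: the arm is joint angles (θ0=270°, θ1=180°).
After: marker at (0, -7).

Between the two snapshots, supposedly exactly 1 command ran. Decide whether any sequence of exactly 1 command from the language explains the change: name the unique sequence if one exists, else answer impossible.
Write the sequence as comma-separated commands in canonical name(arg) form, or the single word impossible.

rotate(1, 180)

begin: joint angles (θ0=270°, θ1=180°)
1. rotate(1, 180) → joint angles (θ0=270°, θ1=0°)
no rival 1-sequence matches.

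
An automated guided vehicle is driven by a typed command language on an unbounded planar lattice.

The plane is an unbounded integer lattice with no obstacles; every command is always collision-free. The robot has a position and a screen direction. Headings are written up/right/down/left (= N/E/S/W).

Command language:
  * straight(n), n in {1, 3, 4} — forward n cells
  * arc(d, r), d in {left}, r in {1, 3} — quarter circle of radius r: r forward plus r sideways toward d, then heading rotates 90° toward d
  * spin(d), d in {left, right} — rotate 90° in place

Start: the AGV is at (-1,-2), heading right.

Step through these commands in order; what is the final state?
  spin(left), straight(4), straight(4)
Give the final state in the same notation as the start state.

at (-1,6), heading up

from: at (-1,-2), heading right
[1] after spin(left): at (-1,-2), heading up
[2] after straight(4): at (-1,2), heading up
[3] after straight(4): at (-1,6), heading up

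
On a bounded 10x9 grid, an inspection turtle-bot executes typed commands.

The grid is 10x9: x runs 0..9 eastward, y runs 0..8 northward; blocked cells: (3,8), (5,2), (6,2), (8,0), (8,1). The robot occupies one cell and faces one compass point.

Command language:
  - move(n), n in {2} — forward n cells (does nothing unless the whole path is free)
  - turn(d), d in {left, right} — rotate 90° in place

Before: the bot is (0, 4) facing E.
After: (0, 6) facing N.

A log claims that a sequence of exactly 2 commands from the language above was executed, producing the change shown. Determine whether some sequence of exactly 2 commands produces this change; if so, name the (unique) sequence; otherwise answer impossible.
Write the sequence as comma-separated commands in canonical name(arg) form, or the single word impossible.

turn(left), move(2)

key: cell and facing (now N) both changed — the 2 commands mix motion and turning
start: (0, 4) facing E
1. turn(left) → (0, 4) facing N
2. move(2) → (0, 6) facing N
uniquely the one of 9 2-step routes that fits.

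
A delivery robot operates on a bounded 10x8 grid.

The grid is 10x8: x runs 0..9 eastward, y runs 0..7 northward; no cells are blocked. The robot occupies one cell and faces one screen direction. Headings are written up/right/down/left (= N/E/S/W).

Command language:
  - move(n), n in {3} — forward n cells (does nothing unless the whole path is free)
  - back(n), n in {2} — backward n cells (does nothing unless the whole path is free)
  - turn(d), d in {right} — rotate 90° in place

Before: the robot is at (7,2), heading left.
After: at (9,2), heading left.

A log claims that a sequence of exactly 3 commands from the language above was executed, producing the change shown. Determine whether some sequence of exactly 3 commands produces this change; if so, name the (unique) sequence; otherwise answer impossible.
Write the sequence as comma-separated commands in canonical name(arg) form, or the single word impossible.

key: the second back(2) would leave the grid, so it does nothing
initial: at (7,2), heading left
t=1 back(2) ⇒ at (9,2), heading left
t=2 back(2) ⇒ at (9,2), heading left
t=3 back(2) ⇒ at (9,2), heading left
uniquely the one of 27 3-step routes that fits.

back(2), back(2), back(2)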